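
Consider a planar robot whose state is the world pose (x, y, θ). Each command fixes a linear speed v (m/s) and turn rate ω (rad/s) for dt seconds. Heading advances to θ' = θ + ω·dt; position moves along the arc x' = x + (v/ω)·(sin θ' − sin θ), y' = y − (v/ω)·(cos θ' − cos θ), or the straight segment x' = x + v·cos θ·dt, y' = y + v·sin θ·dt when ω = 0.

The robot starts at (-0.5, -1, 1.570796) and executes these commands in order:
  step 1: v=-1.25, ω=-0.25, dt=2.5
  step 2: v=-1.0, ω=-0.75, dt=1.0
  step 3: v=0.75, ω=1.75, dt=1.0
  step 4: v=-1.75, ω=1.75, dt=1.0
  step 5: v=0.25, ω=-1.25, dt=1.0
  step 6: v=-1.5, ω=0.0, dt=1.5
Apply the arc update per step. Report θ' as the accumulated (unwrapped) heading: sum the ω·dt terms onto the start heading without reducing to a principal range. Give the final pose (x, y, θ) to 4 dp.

(0.9986, -5.7856, 2.4458)

step 1: θ'=0.9458 (R=5.0000) → pose (-1.4452, -3.9255, 0.9458)
step 2: θ'=0.1958 (R=1.3333) → pose (-2.2671, -4.4532, 0.1958)
step 3: θ'=1.9458 (R=0.4286) → pose (-1.9517, -3.8759, 1.9458)
step 4: θ'=3.6958 (R=-1.0000) → pose (-0.4949, -4.3599, 3.6958)
step 5: θ'=2.4458 (R=-0.2000) → pose (-0.7283, -4.3433, 2.4458)
step 6: θ'=2.4458 (straight) → pose (0.9986, -5.7856, 2.4458)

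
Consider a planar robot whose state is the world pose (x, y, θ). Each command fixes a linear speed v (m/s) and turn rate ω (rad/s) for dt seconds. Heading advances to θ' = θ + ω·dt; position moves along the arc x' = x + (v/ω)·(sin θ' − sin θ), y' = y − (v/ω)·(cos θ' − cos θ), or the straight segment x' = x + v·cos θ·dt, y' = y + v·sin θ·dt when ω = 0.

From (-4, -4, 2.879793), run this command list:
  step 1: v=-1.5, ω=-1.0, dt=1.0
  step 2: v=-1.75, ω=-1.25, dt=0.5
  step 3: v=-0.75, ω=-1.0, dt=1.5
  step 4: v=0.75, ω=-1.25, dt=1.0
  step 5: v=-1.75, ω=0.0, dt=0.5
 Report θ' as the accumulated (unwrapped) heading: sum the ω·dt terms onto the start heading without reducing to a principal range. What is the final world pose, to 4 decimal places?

step 1: θ'=1.8798 (R=1.5000) → pose (-2.9593, -4.9927, 1.8798)
step 2: θ'=1.2548 (R=1.4000) → pose (-2.9623, -5.8536, 1.2548)
step 3: θ'=-0.2452 (R=0.7500) → pose (-3.8572, -6.3480, -0.2452)
step 4: θ'=-1.4952 (R=-0.6000) → pose (-3.4046, -6.8848, -1.4952)
step 5: θ'=-1.4952 (straight) → pose (-3.4707, -6.0123, -1.4952)

(-3.4707, -6.0123, -1.4952)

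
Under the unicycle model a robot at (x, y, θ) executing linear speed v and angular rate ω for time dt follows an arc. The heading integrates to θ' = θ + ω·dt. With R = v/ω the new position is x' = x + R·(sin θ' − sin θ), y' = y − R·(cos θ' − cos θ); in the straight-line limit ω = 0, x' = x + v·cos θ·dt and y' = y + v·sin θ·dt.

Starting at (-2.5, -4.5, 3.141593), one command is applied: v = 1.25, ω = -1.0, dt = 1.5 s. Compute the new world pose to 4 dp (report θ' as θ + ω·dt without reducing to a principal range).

θ' = 3.1416 + -1.0·1.5 = 1.6416
R = v/ω = 1.25/-1.0 = -1.2500
x' = -2.5 + -1.2500·(sin 1.6416 − sin 3.1416) = -3.7469
y' = -4.5 − -1.2500·(cos 1.6416 − cos 3.1416) = -3.3384

(-3.7469, -3.3384, 1.6416)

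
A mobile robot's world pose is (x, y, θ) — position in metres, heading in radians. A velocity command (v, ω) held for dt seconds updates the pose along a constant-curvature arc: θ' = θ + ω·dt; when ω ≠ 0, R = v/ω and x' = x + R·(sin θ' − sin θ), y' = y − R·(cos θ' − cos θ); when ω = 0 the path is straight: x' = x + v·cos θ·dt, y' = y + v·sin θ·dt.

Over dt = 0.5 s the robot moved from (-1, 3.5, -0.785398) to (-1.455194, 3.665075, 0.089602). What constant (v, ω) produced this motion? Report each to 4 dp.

v = -1.0000, ω = 1.7500

Δθ = 0.089602 − -0.785398 = 0.875000
ω = Δθ/dt = 0.875000/0.5 = 1.7500
R = Δx/(sin θ' − sin θ) = -0.5714
v = R·ω = -0.5714·1.7500 = -1.0000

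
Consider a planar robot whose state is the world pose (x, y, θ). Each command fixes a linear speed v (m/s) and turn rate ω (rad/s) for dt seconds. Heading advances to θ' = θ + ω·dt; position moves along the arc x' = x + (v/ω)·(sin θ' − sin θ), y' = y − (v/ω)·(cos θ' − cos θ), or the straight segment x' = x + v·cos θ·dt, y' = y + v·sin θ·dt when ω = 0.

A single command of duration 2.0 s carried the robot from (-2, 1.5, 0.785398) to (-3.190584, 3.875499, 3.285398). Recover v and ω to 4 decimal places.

Δθ = 3.285398 − 0.785398 = 2.500000
ω = Δθ/dt = 2.500000/2.0 = 1.2500
R = −Δy/(cos θ' − cos θ) = 1.4000
v = R·ω = 1.4000·1.2500 = 1.7500

v = 1.7500, ω = 1.2500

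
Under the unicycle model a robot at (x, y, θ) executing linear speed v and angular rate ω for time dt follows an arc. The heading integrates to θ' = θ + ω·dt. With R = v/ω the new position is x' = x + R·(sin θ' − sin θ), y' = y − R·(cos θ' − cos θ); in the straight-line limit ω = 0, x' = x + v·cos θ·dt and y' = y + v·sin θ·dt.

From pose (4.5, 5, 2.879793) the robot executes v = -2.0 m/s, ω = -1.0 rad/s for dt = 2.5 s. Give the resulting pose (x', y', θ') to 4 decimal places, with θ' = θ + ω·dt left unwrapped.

θ' = 2.8798 + -1.0·2.5 = 0.3798
R = v/ω = -2.0/-1.0 = 2.0000
x' = 4.5 + 2.0000·(sin 0.3798 − sin 2.8798) = 4.7238
y' = 5 − 2.0000·(cos 0.3798 − cos 2.8798) = 1.2107

(4.7238, 1.2107, 0.3798)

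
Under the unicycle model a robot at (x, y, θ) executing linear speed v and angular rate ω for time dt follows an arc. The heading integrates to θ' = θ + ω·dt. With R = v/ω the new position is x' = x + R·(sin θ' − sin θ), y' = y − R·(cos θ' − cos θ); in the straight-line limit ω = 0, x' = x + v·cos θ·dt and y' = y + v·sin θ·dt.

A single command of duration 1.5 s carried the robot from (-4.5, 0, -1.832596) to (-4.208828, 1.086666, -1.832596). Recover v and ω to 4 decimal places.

v = -0.7500, ω = 0.0000

Δθ = -1.832596 − -1.832596 = 0.000000
ω = Δθ/dt = 0.000000/1.5 = 0.0000
ω = 0 → v = (Δx·cos θ + Δy·sin θ)/dt = -0.7500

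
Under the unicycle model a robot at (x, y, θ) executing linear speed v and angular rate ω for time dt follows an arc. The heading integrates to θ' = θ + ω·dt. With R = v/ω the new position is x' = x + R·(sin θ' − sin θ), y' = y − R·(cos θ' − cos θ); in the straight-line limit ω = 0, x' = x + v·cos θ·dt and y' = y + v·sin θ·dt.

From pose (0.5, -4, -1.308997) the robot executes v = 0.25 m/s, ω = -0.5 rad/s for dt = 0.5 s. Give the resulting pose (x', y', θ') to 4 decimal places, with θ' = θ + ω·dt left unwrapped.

θ' = -1.3090 + -0.5·0.5 = -1.5590
R = v/ω = 0.25/-0.5 = -0.5000
x' = 0.5 + -0.5000·(sin -1.5590 − sin -1.3090) = 0.5170
y' = -4 − -0.5000·(cos -1.5590 − cos -1.3090) = -4.1235

(0.5170, -4.1235, -1.5590)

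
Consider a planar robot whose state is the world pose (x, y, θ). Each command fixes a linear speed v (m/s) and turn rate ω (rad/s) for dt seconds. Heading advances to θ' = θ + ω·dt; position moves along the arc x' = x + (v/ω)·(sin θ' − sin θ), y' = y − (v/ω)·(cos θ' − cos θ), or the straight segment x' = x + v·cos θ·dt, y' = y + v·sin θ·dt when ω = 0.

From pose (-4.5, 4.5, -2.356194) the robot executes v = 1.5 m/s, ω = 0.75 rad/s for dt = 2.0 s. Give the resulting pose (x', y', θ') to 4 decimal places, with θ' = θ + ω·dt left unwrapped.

θ' = -2.3562 + 0.75·2.0 = -0.8562
R = v/ω = 1.5/0.75 = 2.0000
x' = -4.5 + 2.0000·(sin -0.8562 − sin -2.3562) = -4.5965
y' = 4.5 − 2.0000·(cos -0.8562 − cos -2.3562) = 1.7752

(-4.5965, 1.7752, -0.8562)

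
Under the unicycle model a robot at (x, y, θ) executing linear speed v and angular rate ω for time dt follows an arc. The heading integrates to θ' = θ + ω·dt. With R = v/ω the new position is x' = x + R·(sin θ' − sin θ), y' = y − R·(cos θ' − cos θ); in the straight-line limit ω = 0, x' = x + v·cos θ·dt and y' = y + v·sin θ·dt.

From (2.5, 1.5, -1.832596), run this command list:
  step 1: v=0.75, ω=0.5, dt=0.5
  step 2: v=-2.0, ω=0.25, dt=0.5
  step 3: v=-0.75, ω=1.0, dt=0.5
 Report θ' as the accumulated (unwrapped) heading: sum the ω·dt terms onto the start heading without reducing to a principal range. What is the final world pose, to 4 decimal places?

step 1: θ'=-1.5826 (R=1.5000) → pose (2.4490, 1.1295, -1.5826)
step 2: θ'=-1.4576 (R=-8.0000) → pose (2.3983, 2.1275, -1.4576)
step 3: θ'=-0.9576 (R=-0.7500) → pose (2.2665, 2.4744, -0.9576)

(2.2665, 2.4744, -0.9576)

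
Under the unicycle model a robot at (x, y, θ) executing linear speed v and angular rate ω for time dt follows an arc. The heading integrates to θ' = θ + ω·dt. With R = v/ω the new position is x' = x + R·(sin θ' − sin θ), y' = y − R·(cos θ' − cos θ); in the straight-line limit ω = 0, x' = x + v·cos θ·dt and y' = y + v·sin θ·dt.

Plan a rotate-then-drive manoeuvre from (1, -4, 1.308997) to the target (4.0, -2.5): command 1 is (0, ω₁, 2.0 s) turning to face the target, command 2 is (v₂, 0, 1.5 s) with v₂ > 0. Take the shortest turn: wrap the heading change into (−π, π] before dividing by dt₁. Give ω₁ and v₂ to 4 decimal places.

ω₁ = -0.4227, v₂ = 2.2361

heading to target = atan2(-2.5−-4, 4−1) = 0.4636
Δθ = wrap(0.4636 − 1.3090) = -0.8453; ω₁ = Δθ/dt₁ = -0.4227
distance = √((4−1)² + (-2.5−-4)²) = 3.3541; v₂ = distance/dt₂ = 2.2361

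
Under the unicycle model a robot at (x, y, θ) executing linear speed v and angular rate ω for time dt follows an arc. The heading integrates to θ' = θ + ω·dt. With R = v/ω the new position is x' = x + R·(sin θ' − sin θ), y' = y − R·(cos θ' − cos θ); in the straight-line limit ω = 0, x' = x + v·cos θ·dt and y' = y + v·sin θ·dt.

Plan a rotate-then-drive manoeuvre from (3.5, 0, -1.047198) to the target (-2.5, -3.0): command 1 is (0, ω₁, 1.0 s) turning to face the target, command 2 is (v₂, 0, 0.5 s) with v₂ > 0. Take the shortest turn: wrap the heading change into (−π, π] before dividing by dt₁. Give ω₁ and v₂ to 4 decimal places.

heading to target = atan2(-3−0, -2.5−3.5) = -2.6779
Δθ = wrap(-2.6779 − -1.0472) = -1.6307; ω₁ = Δθ/dt₁ = -1.6307
distance = √((-2.5−3.5)² + (-3−0)²) = 6.7082; v₂ = distance/dt₂ = 13.4164

ω₁ = -1.6307, v₂ = 13.4164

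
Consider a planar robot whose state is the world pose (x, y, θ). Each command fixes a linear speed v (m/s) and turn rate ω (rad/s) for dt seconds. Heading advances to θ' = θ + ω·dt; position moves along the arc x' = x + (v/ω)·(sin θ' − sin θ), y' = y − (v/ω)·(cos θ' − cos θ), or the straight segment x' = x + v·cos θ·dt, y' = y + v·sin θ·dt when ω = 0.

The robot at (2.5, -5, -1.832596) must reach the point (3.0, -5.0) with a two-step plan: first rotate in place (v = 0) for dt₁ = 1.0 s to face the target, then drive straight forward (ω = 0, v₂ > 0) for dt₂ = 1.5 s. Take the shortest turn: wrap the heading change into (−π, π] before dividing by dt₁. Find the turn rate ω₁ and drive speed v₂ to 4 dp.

ω₁ = 1.8326, v₂ = 0.3333

heading to target = atan2(-5−-5, 3−2.5) = 0.0000
Δθ = wrap(0.0000 − -1.8326) = 1.8326; ω₁ = Δθ/dt₁ = 1.8326
distance = √((3−2.5)² + (-5−-5)²) = 0.5000; v₂ = distance/dt₂ = 0.3333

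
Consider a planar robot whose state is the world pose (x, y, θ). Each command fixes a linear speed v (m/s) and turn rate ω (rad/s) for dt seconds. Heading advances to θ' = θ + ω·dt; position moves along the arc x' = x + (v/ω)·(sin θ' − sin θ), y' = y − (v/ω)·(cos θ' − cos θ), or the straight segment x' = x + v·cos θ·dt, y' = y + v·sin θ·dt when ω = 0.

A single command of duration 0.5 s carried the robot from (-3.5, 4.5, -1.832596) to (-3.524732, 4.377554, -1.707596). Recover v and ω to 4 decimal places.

v = 0.2500, ω = 0.2500

Δθ = -1.707596 − -1.832596 = 0.125000
ω = Δθ/dt = 0.125000/0.5 = 0.2500
R = −Δy/(cos θ' − cos θ) = 1.0000
v = R·ω = 1.0000·0.2500 = 0.2500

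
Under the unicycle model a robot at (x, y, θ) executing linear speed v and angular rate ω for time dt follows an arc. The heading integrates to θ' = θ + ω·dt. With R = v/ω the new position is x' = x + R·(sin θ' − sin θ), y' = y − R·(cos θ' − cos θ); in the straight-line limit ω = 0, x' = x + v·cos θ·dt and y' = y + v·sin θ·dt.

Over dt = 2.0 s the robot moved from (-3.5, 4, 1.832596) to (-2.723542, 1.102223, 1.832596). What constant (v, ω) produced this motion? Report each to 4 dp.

Δθ = 1.832596 − 1.832596 = 0.000000
ω = Δθ/dt = 0.000000/2.0 = 0.0000
ω = 0 → v = (Δx·cos θ + Δy·sin θ)/dt = -1.5000

v = -1.5000, ω = 0.0000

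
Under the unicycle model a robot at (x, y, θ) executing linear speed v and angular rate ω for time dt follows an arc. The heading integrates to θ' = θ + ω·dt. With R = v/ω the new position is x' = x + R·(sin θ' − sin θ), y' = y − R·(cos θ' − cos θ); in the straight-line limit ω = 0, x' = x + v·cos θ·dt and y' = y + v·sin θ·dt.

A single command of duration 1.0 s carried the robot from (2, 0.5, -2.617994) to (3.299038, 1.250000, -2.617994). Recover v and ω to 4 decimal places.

v = -1.5000, ω = 0.0000

Δθ = -2.617994 − -2.617994 = 0.000000
ω = Δθ/dt = 0.000000/1.0 = 0.0000
ω = 0 → v = (Δx·cos θ + Δy·sin θ)/dt = -1.5000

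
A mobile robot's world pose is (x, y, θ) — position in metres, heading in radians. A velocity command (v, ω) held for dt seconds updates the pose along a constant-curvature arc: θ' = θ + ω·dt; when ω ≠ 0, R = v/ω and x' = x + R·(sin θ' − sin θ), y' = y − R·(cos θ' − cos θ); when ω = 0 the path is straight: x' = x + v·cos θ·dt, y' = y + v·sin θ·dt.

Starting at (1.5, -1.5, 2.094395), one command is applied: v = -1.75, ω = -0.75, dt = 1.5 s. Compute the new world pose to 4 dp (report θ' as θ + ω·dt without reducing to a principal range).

(1.4032, -3.9869, 0.9694)

θ' = 2.0944 + -0.75·1.5 = 0.9694
R = v/ω = -1.75/-0.75 = 2.3333
x' = 1.5 + 2.3333·(sin 0.9694 − sin 2.0944) = 1.4032
y' = -1.5 − 2.3333·(cos 0.9694 − cos 2.0944) = -3.9869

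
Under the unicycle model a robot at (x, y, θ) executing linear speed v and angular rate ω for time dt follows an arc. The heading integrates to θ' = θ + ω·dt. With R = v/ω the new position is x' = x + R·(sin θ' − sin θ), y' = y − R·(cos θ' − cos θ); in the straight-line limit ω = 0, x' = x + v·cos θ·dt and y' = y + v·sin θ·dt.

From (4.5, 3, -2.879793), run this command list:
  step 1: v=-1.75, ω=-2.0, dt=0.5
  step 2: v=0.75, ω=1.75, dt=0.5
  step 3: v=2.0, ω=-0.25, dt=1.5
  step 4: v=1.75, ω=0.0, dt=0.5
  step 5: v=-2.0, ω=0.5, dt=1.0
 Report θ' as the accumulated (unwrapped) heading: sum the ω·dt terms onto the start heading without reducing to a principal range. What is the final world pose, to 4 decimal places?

step 1: θ'=-3.8798 (R=0.8750) → pose (5.3153, 2.8020, -3.8798)
step 2: θ'=-3.0048 (R=0.4286) → pose (4.9684, 2.9096, -3.0048)
step 3: θ'=-3.3798 (R=-8.0000) → pose (1.9898, 3.0607, -3.3798)
step 4: θ'=-3.3798 (straight) → pose (1.1395, 3.2672, -3.3798)
step 5: θ'=-2.8798 (R=-4.0000) → pose (3.1186, 3.2906, -2.8798)

(3.1186, 3.2906, -2.8798)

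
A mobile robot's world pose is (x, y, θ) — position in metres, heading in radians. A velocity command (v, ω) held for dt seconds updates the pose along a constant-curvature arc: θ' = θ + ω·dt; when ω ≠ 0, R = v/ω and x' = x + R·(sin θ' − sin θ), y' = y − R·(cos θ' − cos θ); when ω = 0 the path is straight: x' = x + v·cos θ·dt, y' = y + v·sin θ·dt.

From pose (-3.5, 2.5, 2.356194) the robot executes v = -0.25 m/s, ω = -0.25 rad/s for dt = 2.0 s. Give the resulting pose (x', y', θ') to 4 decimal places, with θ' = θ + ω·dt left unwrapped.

θ' = 2.3562 + -0.25·2.0 = 1.8562
R = v/ω = -0.25/-0.25 = 1.0000
x' = -3.5 + 1.0000·(sin 1.8562 − sin 2.3562) = -3.2476
y' = 2.5 − 1.0000·(cos 1.8562 − cos 2.3562) = 2.0744

(-3.2476, 2.0744, 1.8562)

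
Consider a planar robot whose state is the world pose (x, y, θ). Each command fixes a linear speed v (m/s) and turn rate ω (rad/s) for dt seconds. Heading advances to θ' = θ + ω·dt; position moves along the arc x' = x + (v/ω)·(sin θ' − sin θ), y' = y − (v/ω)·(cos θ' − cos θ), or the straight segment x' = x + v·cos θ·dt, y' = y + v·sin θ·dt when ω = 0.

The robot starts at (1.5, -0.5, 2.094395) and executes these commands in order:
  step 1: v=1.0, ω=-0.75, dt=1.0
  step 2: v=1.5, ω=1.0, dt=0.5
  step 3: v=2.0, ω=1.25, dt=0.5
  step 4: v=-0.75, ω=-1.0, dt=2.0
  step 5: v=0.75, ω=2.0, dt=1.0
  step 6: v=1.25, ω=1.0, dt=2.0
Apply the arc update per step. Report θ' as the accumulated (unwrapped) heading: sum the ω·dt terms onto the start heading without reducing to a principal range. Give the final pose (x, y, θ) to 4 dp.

(-1.2618, 0.7224, 4.4694)

step 1: θ'=1.3444 (R=-1.3333) → pose (1.3554, 0.4660, 1.3444)
step 2: θ'=1.8444 (R=1.5000) → pose (1.3379, 1.2080, 1.8444)
step 3: θ'=2.4694 (R=1.6000) → pose (0.7937, 2.0276, 2.4694)
step 4: θ'=0.4694 (R=0.7500) → pose (0.6660, 0.7719, 0.4694)
step 5: θ'=2.4694 (R=0.3750) → pose (0.7298, 1.3997, 2.4694)
step 6: θ'=4.4694 (R=1.2500) → pose (-1.2618, 0.7224, 4.4694)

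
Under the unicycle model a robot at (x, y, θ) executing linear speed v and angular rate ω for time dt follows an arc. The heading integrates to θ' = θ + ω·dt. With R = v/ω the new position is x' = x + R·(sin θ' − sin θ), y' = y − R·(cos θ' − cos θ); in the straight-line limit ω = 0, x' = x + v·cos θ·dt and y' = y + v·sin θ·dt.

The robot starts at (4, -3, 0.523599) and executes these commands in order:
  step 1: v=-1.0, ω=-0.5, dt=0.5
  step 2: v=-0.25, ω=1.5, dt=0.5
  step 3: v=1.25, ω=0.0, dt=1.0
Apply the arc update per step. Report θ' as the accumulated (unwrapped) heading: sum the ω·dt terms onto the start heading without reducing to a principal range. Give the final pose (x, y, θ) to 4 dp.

step 1: θ'=0.2736 (R=2.0000) → pose (3.5404, -3.1936, 0.2736)
step 2: θ'=1.0236 (R=-0.1667) → pose (3.4431, -3.2673, 1.0236)
step 3: θ'=1.0236 (straight) → pose (4.0935, -2.1998, 1.0236)

(4.0935, -2.1998, 1.0236)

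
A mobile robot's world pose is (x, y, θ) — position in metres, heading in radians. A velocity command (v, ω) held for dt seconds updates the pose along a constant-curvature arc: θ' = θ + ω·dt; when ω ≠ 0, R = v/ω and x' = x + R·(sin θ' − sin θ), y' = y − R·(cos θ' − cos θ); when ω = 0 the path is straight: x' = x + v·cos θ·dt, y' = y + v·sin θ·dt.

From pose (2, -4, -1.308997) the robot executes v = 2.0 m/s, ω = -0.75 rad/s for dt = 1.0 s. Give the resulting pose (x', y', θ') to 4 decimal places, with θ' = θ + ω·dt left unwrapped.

(1.7793, -5.9410, -2.0590)

θ' = -1.3090 + -0.75·1.0 = -2.0590
R = v/ω = 2.0/-0.75 = -2.6667
x' = 2 + -2.6667·(sin -2.0590 − sin -1.3090) = 1.7793
y' = -4 − -2.6667·(cos -2.0590 − cos -1.3090) = -5.9410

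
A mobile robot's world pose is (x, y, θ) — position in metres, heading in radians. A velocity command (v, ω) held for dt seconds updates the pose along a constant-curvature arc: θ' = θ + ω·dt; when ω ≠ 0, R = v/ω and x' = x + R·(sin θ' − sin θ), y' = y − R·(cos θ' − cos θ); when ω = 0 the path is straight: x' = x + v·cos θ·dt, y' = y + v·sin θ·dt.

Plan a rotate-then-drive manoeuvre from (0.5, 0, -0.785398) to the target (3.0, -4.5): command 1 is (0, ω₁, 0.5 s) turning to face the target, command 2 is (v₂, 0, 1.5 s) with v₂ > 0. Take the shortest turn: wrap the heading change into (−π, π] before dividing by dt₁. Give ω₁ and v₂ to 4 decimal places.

ω₁ = -0.5566, v₂ = 3.4319

heading to target = atan2(-4.5−0, 3−0.5) = -1.0637
Δθ = wrap(-1.0637 − -0.7854) = -0.2783; ω₁ = Δθ/dt₁ = -0.5566
distance = √((3−0.5)² + (-4.5−0)²) = 5.1478; v₂ = distance/dt₂ = 3.4319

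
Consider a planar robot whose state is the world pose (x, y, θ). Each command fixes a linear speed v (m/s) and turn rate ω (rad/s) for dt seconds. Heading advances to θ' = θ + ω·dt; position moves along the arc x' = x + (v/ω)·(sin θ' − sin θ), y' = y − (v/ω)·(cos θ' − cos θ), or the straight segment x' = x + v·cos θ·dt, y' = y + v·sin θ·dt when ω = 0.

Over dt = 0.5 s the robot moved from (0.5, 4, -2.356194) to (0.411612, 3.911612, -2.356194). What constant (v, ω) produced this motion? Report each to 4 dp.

v = 0.2500, ω = 0.0000

Δθ = -2.356194 − -2.356194 = 0.000000
ω = Δθ/dt = 0.000000/0.5 = 0.0000
ω = 0 → v = (Δx·cos θ + Δy·sin θ)/dt = 0.2500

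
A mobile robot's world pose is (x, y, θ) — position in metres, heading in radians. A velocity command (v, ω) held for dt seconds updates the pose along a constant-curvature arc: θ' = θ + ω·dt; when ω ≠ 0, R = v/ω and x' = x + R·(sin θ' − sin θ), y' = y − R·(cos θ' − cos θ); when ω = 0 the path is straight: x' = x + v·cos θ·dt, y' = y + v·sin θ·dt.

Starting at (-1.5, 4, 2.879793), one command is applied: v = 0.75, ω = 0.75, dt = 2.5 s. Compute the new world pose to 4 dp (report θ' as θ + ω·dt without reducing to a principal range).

θ' = 2.8798 + 0.75·2.5 = 4.7548
R = v/ω = 0.75/0.75 = 1.0000
x' = -1.5 + 1.0000·(sin 4.7548 − sin 2.8798) = -2.7579
y' = 4 − 1.0000·(cos 4.7548 − cos 2.8798) = 2.9917

(-2.7579, 2.9917, 4.7548)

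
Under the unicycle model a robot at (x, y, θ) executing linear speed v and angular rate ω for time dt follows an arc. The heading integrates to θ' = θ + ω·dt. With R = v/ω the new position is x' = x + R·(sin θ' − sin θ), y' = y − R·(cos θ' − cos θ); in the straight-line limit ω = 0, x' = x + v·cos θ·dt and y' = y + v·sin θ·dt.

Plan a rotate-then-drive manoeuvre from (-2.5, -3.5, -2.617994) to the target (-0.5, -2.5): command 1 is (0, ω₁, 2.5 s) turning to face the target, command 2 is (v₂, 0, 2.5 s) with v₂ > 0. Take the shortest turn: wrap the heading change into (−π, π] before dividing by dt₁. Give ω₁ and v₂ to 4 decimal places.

heading to target = atan2(-2.5−-3.5, -0.5−-2.5) = 0.4636
Δθ = wrap(0.4636 − -2.6180) = 3.0816; ω₁ = Δθ/dt₁ = 1.2327
distance = √((-0.5−-2.5)² + (-2.5−-3.5)²) = 2.2361; v₂ = distance/dt₂ = 0.8944

ω₁ = 1.2327, v₂ = 0.8944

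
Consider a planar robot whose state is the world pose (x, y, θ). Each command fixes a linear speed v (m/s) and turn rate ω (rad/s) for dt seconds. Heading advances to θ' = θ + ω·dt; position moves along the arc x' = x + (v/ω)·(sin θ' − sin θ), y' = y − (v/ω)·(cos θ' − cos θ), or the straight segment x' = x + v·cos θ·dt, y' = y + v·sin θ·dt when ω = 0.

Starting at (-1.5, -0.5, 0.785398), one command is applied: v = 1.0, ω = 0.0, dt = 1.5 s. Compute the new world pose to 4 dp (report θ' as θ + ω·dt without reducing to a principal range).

θ' = 0.7854 + 0.0·1.5 = 0.7854
ω = 0 → straight: x' = -1.5 + 1.0·cos(0.7854)·1.5 = -0.4393
y' = -0.5 + 1.0·sin(0.7854)·1.5 = 0.5607

(-0.4393, 0.5607, 0.7854)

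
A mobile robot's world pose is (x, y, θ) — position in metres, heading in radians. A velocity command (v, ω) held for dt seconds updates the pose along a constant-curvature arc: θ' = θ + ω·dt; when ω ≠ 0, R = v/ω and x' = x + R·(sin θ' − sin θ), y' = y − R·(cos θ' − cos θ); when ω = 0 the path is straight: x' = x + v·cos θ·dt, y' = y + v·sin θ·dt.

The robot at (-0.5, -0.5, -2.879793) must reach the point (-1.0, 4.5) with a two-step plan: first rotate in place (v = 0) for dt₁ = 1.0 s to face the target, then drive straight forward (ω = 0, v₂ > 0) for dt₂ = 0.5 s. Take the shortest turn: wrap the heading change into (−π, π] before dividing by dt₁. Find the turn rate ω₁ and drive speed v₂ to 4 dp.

heading to target = atan2(4.5−-0.5, -1−-0.5) = 1.6705
Δθ = wrap(1.6705 − -2.8798) = -1.7329; ω₁ = Δθ/dt₁ = -1.7329
distance = √((-1−-0.5)² + (4.5−-0.5)²) = 5.0249; v₂ = distance/dt₂ = 10.0499

ω₁ = -1.7329, v₂ = 10.0499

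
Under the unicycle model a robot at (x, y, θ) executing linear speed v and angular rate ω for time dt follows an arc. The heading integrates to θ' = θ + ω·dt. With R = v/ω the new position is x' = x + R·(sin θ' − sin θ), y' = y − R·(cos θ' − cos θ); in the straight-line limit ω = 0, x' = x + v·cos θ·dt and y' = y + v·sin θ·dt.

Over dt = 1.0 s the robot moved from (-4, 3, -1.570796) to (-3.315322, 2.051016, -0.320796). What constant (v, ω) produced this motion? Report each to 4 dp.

Δθ = -0.320796 − -1.570796 = 1.250000
ω = Δθ/dt = 1.250000/1.0 = 1.2500
R = −Δy/(cos θ' − cos θ) = 1.0000
v = R·ω = 1.0000·1.2500 = 1.2500

v = 1.2500, ω = 1.2500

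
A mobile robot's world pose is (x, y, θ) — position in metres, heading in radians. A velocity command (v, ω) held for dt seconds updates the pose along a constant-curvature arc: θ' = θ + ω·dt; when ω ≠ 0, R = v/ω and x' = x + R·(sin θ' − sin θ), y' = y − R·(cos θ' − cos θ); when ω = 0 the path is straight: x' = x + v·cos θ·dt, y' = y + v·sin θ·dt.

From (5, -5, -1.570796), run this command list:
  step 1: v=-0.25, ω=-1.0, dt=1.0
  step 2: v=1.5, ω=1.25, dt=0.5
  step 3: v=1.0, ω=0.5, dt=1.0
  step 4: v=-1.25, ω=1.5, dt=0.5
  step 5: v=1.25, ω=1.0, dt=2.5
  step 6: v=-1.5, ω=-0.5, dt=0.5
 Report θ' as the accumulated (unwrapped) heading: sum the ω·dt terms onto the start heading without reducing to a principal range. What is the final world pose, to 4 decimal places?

(6.3289, -5.3012, 1.5542)

step 1: θ'=-2.5708 (R=0.2500) → pose (5.1149, -4.7896, -2.5708)
step 2: θ'=-1.9458 (R=1.2000) → pose (4.6467, -5.3599, -1.9458)
step 3: θ'=-1.4458 (R=2.0000) → pose (4.5233, -6.3418, -1.4458)
step 4: θ'=-0.6958 (R=-0.8333) → pose (4.2306, -5.8060, -0.6958)
step 5: θ'=1.8042 (R=1.2500) → pose (6.2480, -4.5575, 1.8042)
step 6: θ'=1.5542 (R=3.0000) → pose (6.3289, -5.3012, 1.5542)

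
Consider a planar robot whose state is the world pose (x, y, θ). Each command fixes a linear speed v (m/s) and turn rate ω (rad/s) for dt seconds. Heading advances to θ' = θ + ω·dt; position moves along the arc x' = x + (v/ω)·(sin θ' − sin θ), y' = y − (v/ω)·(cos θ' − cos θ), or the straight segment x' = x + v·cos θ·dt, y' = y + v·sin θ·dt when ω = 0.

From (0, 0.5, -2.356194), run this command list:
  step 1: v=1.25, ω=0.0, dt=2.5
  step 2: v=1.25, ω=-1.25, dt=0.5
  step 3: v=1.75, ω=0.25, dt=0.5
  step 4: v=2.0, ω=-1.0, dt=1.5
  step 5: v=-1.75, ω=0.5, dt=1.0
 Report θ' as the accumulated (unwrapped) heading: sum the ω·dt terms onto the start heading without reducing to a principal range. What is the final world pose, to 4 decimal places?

step 1: θ'=-2.3562 (straight) → pose (-2.2097, -1.7097, -2.3562)
step 2: θ'=-2.9812 (R=-1.0000) → pose (-2.7571, -1.9898, -2.9812)
step 3: θ'=-2.8562 (R=7.0000) → pose (-3.6099, -2.1831, -2.8562)
step 4: θ'=-4.3562 (R=-2.0000) → pose (-6.0474, -0.9614, -4.3562)
step 5: θ'=-3.8562 (R=-3.5000) → pose (-5.0607, -2.3846, -3.8562)

(-5.0607, -2.3846, -3.8562)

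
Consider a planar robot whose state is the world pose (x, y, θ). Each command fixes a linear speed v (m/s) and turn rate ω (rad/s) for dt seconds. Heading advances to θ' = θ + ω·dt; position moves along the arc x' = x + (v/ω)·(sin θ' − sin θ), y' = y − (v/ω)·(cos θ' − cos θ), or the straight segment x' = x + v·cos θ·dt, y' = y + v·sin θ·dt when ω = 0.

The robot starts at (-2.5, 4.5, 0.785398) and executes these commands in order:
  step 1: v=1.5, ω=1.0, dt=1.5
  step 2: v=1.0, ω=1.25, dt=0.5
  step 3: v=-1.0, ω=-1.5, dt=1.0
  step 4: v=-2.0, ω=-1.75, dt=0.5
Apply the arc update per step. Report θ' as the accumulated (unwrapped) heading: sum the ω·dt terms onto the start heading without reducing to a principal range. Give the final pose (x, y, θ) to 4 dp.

step 1: θ'=2.2854 (R=1.5000) → pose (-2.4276, 6.5436, 2.2854)
step 2: θ'=2.9104 (R=0.8000) → pose (-2.8486, 6.7981, 2.9104)
step 3: θ'=1.4104 (R=0.6667) → pose (-2.3433, 6.0427, 1.4104)
step 4: θ'=0.5354 (R=1.1429) → pose (-2.8884, 5.2423, 0.5354)

(-2.8884, 5.2423, 0.5354)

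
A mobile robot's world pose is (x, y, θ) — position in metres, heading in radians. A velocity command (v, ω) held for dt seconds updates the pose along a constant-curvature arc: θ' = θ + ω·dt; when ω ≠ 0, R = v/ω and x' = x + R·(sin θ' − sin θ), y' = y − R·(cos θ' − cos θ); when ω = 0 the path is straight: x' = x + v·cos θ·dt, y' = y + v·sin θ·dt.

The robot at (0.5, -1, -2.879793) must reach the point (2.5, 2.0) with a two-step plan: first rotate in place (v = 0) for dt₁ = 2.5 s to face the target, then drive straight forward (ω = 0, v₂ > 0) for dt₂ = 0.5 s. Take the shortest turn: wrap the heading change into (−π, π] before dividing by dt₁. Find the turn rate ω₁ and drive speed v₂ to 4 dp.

heading to target = atan2(2−-1, 2.5−0.5) = 0.9828
Δθ = wrap(0.9828 − -2.8798) = -2.4206; ω₁ = Δθ/dt₁ = -0.9682
distance = √((2.5−0.5)² + (2−-1)²) = 3.6056; v₂ = distance/dt₂ = 7.2111

ω₁ = -0.9682, v₂ = 7.2111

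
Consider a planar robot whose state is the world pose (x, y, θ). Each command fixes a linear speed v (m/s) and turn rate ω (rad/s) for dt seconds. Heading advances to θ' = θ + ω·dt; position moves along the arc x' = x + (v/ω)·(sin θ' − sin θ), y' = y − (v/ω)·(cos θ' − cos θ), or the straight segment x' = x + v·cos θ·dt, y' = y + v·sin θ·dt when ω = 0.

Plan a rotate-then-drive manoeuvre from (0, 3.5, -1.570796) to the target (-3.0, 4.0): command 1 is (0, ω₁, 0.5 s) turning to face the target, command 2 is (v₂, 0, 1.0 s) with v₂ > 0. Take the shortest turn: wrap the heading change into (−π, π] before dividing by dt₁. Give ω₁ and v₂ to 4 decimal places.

ω₁ = -3.4719, v₂ = 3.0414

heading to target = atan2(4−3.5, -3−0) = 2.9764
Δθ = wrap(2.9764 − -1.5708) = -1.7359; ω₁ = Δθ/dt₁ = -3.4719
distance = √((-3−0)² + (4−3.5)²) = 3.0414; v₂ = distance/dt₂ = 3.0414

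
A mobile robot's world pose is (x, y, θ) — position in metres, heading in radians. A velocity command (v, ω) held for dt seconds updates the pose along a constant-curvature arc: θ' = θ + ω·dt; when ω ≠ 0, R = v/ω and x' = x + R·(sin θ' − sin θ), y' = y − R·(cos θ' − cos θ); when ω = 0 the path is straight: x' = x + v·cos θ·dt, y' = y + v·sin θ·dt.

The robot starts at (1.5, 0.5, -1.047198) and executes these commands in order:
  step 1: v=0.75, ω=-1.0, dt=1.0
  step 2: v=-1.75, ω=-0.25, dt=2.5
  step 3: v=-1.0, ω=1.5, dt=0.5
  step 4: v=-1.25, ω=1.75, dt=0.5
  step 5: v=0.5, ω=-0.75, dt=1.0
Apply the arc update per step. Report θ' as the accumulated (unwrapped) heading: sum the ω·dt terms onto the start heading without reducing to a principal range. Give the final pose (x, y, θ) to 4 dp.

step 1: θ'=-2.0472 (R=-0.7500) → pose (1.5170, -0.2189, -2.0472)
step 2: θ'=-2.6722 (R=7.0000) → pose (4.5711, 2.8139, -2.6722)
step 3: θ'=-1.9222 (R=-0.6667) → pose (4.8955, 3.1790, -1.9222)
step 4: θ'=-1.0472 (R=-0.7143) → pose (4.8434, 3.7820, -1.0472)
step 5: θ'=-1.7972 (R=-0.6667) → pose (4.9157, 3.2990, -1.7972)

(4.9157, 3.2990, -1.7972)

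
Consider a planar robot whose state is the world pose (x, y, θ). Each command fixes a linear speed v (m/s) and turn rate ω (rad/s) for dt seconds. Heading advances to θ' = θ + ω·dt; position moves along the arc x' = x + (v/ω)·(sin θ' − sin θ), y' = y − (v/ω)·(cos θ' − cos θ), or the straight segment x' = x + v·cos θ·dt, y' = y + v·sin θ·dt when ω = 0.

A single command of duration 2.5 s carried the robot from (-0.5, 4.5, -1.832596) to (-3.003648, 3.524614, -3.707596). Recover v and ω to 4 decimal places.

v = 1.2500, ω = -0.7500

Δθ = -3.707596 − -1.832596 = -1.875000
ω = Δθ/dt = -1.875000/2.5 = -0.7500
R = Δx/(sin θ' − sin θ) = -1.6667
v = R·ω = -1.6667·-0.7500 = 1.2500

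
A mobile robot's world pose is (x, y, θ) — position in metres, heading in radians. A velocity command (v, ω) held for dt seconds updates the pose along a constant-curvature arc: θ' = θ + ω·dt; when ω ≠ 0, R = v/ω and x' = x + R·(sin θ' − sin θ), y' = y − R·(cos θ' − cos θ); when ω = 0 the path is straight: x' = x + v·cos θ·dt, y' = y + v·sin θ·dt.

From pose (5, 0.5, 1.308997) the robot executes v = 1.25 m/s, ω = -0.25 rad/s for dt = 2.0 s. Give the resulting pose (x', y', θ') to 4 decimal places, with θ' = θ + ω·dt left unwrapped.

(6.2117, 2.6570, 0.8090)

θ' = 1.3090 + -0.25·2.0 = 0.8090
R = v/ω = 1.25/-0.25 = -5.0000
x' = 5 + -5.0000·(sin 0.8090 − sin 1.3090) = 6.2117
y' = 0.5 − -5.0000·(cos 0.8090 − cos 1.3090) = 2.6570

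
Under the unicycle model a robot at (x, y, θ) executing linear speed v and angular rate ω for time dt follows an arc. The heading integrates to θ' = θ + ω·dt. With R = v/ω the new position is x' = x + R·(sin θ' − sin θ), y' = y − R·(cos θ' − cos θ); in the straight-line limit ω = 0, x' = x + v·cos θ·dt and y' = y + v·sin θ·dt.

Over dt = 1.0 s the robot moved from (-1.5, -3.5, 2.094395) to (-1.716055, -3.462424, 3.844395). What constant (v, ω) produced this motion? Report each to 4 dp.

v = 0.2500, ω = 1.7500

Δθ = 3.844395 − 2.094395 = 1.750000
ω = Δθ/dt = 1.750000/1.0 = 1.7500
R = Δx/(sin θ' − sin θ) = 0.1429
v = R·ω = 0.1429·1.7500 = 0.2500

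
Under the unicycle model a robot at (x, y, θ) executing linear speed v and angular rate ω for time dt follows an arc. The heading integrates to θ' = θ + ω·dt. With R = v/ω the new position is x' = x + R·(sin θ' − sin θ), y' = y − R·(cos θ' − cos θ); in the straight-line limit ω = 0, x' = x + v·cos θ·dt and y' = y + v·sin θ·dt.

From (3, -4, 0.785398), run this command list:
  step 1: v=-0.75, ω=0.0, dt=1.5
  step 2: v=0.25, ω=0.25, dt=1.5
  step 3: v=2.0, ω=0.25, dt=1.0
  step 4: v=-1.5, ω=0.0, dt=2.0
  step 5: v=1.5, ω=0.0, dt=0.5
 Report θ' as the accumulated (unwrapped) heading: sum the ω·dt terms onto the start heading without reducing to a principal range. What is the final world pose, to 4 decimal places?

step 1: θ'=0.7854 (straight) → pose (2.2045, -4.7955, 0.7854)
step 2: θ'=1.1604 (R=1.0000) → pose (2.4144, -4.4874, 1.1604)
step 3: θ'=1.4104 (R=8.0000) → pose (2.9760, -2.5733, 1.4104)
step 4: θ'=1.4104 (straight) → pose (2.4968, -5.5347, 1.4104)
step 5: θ'=1.4104 (straight) → pose (2.6166, -4.7944, 1.4104)

(2.6166, -4.7944, 1.4104)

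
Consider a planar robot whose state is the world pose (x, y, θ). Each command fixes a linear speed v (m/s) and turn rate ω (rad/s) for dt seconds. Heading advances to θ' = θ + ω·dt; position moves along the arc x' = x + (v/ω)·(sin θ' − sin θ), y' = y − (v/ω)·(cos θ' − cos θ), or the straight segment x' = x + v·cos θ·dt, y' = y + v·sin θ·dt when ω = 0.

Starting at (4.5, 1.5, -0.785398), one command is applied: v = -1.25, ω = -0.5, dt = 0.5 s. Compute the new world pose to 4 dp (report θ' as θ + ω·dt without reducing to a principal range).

θ' = -0.7854 + -0.5·0.5 = -1.0354
R = v/ω = -1.25/-0.5 = 2.5000
x' = 4.5 + 2.5000·(sin -1.0354 − sin -0.7854) = 4.1176
y' = 1.5 − 2.5000·(cos -1.0354 − cos -0.7854) = 1.9923

(4.1176, 1.9923, -1.0354)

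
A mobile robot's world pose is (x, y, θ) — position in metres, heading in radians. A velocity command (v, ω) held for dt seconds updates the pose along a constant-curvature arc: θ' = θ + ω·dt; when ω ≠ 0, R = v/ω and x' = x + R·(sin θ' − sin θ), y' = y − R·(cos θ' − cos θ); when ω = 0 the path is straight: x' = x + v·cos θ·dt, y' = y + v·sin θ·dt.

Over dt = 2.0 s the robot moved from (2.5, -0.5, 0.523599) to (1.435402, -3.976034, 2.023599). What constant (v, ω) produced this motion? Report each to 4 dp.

Δθ = 2.023599 − 0.523599 = 1.500000
ω = Δθ/dt = 1.500000/2.0 = 0.7500
R = −Δy/(cos θ' − cos θ) = -2.6667
v = R·ω = -2.6667·0.7500 = -2.0000

v = -2.0000, ω = 0.7500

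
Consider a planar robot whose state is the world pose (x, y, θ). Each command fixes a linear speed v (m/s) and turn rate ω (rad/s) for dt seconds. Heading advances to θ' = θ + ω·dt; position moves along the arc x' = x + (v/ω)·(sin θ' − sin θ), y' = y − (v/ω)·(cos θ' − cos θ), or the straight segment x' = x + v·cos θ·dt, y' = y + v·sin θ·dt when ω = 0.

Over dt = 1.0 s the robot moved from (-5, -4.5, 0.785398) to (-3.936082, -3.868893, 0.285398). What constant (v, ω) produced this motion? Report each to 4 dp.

v = 1.2500, ω = -0.5000

Δθ = 0.285398 − 0.785398 = -0.500000
ω = Δθ/dt = -0.500000/1.0 = -0.5000
R = Δx/(sin θ' − sin θ) = -2.5000
v = R·ω = -2.5000·-0.5000 = 1.2500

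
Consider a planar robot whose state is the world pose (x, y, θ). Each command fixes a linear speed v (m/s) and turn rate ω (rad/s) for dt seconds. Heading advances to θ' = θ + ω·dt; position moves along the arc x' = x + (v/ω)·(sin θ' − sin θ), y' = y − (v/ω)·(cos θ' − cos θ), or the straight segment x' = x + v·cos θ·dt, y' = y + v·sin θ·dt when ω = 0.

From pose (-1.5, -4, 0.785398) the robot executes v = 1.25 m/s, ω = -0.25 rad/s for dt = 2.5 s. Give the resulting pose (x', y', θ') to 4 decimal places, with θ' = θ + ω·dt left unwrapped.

(1.2370, -2.5997, 0.1604)

θ' = 0.7854 + -0.25·2.5 = 0.1604
R = v/ω = 1.25/-0.25 = -5.0000
x' = -1.5 + -5.0000·(sin 0.1604 − sin 0.7854) = 1.2370
y' = -4 − -5.0000·(cos 0.1604 − cos 0.7854) = -2.5997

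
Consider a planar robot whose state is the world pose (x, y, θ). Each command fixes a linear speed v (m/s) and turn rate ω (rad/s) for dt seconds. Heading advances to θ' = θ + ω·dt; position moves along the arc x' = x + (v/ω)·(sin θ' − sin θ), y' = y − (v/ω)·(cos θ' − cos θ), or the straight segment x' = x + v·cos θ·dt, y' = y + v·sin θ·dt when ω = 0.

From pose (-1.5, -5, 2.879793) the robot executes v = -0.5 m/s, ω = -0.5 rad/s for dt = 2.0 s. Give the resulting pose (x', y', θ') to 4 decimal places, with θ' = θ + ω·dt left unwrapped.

(-0.8062, -5.6618, 1.8798)

θ' = 2.8798 + -0.5·2.0 = 1.8798
R = v/ω = -0.5/-0.5 = 1.0000
x' = -1.5 + 1.0000·(sin 1.8798 − sin 2.8798) = -0.8062
y' = -5 − 1.0000·(cos 1.8798 − cos 2.8798) = -5.6618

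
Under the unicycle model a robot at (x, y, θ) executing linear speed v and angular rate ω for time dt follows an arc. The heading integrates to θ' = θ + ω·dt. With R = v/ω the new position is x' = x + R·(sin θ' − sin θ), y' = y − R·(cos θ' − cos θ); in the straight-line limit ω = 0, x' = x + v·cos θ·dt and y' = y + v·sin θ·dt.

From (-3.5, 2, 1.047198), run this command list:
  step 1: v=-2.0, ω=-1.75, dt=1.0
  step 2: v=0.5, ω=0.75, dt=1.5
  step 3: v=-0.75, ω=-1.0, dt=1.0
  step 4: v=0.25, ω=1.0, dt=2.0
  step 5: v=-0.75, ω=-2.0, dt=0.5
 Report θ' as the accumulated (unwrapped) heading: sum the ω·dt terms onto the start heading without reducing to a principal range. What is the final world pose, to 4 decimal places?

(-5.0747, 1.5417, 0.4222)

step 1: θ'=-0.7028 (R=1.1429) → pose (-5.2284, 1.6994, -0.7028)
step 2: θ'=0.4222 (R=0.6667) → pose (-4.5244, 1.6000, 0.4222)
step 3: θ'=-0.5778 (R=0.7500) → pose (-5.2413, 1.6558, -0.5778)
step 4: θ'=1.4222 (R=0.2500) → pose (-4.8575, 1.8282, 1.4222)
step 5: θ'=0.4222 (R=0.3750) → pose (-5.0747, 1.5417, 0.4222)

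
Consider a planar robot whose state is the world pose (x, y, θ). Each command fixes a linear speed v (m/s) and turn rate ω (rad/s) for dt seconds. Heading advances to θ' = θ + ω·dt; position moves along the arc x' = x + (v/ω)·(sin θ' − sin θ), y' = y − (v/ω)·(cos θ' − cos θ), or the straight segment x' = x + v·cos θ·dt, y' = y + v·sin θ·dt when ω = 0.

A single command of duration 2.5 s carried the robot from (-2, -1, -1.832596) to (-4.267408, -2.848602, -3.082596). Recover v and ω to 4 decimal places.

Δθ = -3.082596 − -1.832596 = -1.250000
ω = Δθ/dt = -1.250000/2.5 = -0.5000
R = Δx/(sin θ' − sin θ) = -2.5000
v = R·ω = -2.5000·-0.5000 = 1.2500

v = 1.2500, ω = -0.5000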